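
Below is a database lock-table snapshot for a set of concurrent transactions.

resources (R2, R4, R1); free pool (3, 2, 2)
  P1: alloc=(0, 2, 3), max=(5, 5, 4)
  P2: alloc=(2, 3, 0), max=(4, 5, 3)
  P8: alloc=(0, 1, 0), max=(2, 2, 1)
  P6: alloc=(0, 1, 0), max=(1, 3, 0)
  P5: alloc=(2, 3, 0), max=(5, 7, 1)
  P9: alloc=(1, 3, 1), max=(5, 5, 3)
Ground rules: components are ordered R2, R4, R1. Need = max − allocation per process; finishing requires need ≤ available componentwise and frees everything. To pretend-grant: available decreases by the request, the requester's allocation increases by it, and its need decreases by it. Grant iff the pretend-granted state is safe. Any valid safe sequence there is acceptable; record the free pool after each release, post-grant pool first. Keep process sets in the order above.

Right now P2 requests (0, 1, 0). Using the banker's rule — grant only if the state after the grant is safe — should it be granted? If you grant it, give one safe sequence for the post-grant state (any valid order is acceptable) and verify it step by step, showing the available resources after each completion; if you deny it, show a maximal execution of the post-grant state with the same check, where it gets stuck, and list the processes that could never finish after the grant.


DENY: after the grant no complete ordering would exist.
Key observation: after P8, P6 the pool peaks at (3, 3, 2), and each blocked process is short somewhere: P1 on R2; P2 on R1; P5 on R4; P9 on R2.
Pretend the grant happened; the run P8, P6 goes as far as possible. Step-by-step check:
  pool = (3, 1, 2)
  P8: need (2, 1, 1) fits (3, 1, 2); releases (0, 1, 0), pool now (3, 2, 2)
  P6: need (1, 2, 0) fits (3, 2, 2); releases (0, 1, 0), pool now (3, 3, 2)
  P1 still needs (5, 3, 1) but only (3, 3, 2) is free — short on R2
  P2 still needs (2, 1, 3) but only (3, 3, 2) is free — short on R1
  P5 still needs (3, 4, 1) but only (3, 3, 2) is free — short on R4
  P9 still needs (4, 2, 2) but only (3, 3, 2) is free — short on R2
Had the request been granted, P1, P2, P5 and P9 could never finish.


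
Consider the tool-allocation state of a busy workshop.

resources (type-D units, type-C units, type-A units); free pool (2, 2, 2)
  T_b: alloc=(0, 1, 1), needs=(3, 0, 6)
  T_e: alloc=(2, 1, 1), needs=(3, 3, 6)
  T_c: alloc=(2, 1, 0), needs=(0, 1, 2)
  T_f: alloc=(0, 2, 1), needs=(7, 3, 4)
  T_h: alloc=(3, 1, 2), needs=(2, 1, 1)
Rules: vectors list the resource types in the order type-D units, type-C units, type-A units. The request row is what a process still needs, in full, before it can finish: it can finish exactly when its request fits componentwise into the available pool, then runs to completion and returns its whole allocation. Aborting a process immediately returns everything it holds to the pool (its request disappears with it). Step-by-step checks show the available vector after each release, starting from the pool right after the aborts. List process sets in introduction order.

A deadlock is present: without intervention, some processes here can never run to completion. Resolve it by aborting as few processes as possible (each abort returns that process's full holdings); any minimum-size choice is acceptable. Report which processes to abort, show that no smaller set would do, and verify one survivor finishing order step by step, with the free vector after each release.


Minimum abort set: T_e.
Key observation: before aborting T_e, T_b was permanently blocked — no order could ever run it; afterwards it completes at step 4.
Why nothing smaller works: aborting no one leaves the state deadlocked as given.
One survivor order: T_h, T_f, T_c, T_b. Walking it through (post-abort pool first):
  pool = (4, 3, 3)
  T_h: need (2, 1, 1) fits (4, 3, 3); releases (3, 1, 2), pool now (7, 4, 5)
  T_f: need (7, 3, 4) fits (7, 4, 5); releases (0, 2, 1), pool now (7, 6, 6)
  T_c: need (0, 1, 2) fits (7, 6, 6); releases (2, 1, 0), pool now (9, 7, 6)
  T_b: need (3, 0, 6) fits (9, 7, 6); releases (0, 1, 1), pool now (9, 8, 7)


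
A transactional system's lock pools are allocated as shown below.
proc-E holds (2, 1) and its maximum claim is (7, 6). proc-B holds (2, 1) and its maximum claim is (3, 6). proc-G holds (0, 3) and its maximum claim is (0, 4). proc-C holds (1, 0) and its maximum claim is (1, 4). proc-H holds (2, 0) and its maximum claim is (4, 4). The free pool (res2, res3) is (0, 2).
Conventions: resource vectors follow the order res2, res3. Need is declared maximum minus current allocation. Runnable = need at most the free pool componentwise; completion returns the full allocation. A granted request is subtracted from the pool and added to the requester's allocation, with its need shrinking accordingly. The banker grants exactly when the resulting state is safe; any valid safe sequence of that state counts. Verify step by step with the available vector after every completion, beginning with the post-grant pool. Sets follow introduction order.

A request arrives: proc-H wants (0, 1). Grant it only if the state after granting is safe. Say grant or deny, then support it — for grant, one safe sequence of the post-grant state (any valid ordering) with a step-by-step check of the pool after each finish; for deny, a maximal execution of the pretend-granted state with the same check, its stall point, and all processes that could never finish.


DENY: after the grant no complete ordering would exist.
Key observation: after proc-G, proc-C the pool peaks at (1, 4), and each blocked process is short somewhere: proc-E on res2, res3; proc-B on res3; proc-H on res2.
On the post-grant state, proc-G, proc-C is a maximal run — nothing extends it. Verifying each step:
  pool = (0, 1)
  proc-G needs (0, 1) <= (0, 1) -> finishes; pool += (0, 3) = (0, 4)
  proc-C needs (0, 4) <= (0, 4) -> finishes; pool += (1, 0) = (1, 4)
  blocked: proc-E wants (5, 5), pool (1, 4) — not enough res2 and res3
  blocked: proc-B wants (1, 5), pool (1, 4) — not enough res3
  blocked: proc-H wants (2, 3), pool (1, 4) — not enough res2
Processes that could never finish after the grant: proc-E, proc-B and proc-H.


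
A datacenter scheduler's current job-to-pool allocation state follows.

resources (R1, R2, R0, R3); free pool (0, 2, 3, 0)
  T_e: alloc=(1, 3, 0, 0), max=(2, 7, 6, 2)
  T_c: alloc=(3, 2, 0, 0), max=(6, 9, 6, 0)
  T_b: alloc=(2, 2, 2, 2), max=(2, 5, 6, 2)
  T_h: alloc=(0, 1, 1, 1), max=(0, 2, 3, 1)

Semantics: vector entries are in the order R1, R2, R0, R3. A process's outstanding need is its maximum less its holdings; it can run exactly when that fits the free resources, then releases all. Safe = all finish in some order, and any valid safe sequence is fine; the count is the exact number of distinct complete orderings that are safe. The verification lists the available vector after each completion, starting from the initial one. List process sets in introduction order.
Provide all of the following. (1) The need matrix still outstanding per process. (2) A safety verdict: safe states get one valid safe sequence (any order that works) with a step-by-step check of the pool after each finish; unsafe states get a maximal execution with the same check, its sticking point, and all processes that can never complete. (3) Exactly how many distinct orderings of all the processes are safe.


(1) Need matrix, components ordered R1, R2, R0, R3:
  T_e: (1, 4, 6, 2)
  T_c: (3, 7, 6, 0)
  T_b: (0, 3, 4, 0)
  T_h: (0, 1, 2, 0)
(2) The state is SAFE; one workable sequence: T_h, T_b, T_e, T_c.
Key observation: the order's first zero-slack moment is T_b ((0, 3, 4, 0) needed, (0, 3, 4, 1) free — a requested resource with nothing to spare).
Check, step by step:
  pool = (0, 2, 3, 0)
  run T_h (needs (0, 1, 2, 0), free (0, 2, 3, 0)); after release of (0, 1, 1, 1) the pool is (0, 3, 4, 1)
  run T_b (needs (0, 3, 4, 0), free (0, 3, 4, 1)); after release of (2, 2, 2, 2) the pool is (2, 5, 6, 3)
  run T_e (needs (1, 4, 6, 2), free (2, 5, 6, 3)); after release of (1, 3, 0, 0) the pool is (3, 8, 6, 3)
  run T_c (needs (3, 7, 6, 0), free (3, 8, 6, 3)); after release of (3, 2, 0, 0) the pool is (6, 10, 6, 3)
(3) The exact count: 1 of the possible complete orderings is a safe sequence.


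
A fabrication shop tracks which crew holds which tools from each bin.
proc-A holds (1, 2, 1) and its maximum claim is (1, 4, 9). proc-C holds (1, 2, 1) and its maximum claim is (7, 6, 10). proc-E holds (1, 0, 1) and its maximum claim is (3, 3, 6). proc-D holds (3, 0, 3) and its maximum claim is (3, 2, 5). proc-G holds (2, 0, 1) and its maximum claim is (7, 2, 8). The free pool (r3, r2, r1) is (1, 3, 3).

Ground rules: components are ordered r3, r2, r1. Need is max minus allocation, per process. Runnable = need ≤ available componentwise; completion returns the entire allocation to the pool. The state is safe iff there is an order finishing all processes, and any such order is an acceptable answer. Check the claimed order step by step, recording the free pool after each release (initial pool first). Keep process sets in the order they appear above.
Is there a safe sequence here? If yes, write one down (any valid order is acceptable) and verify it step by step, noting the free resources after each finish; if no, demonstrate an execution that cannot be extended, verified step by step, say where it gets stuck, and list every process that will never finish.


SAFE, for example via the order proc-D, proc-E, proc-G, proc-A, proc-C.
Key observation: proc-E marks the first exact bind of the order: its need (2, 3, 5) fits the free (4, 3, 6) with zero slack on a requested resource.
Walking it through:
  pool = (1, 3, 3)
  proc-D: need (0, 2, 2) fits (1, 3, 3); releases (3, 0, 3), pool now (4, 3, 6)
  proc-E: need (2, 3, 5) fits (4, 3, 6); releases (1, 0, 1), pool now (5, 3, 7)
  proc-G: need (5, 2, 7) fits (5, 3, 7); releases (2, 0, 1), pool now (7, 3, 8)
  proc-A: need (0, 2, 8) fits (7, 3, 8); releases (1, 2, 1), pool now (8, 5, 9)
  proc-C: need (6, 4, 9) fits (8, 5, 9); releases (1, 2, 1), pool now (9, 7, 10)


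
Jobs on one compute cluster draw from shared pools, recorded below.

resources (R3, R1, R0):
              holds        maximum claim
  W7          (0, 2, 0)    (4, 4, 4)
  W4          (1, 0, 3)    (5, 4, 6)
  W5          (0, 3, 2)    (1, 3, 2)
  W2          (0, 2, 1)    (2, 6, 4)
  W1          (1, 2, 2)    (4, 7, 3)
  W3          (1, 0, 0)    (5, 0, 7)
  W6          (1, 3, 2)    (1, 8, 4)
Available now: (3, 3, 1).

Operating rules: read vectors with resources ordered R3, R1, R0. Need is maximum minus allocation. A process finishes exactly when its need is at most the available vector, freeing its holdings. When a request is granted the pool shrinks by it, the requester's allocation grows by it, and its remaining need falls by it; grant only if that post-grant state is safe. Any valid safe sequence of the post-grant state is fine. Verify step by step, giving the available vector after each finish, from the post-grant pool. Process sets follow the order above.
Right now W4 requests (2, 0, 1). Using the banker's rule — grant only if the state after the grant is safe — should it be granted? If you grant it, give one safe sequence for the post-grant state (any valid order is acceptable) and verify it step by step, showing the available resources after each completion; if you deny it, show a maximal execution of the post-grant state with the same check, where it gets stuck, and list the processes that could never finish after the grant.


GRANT. The post-grant state is safe; one safe sequence: W5, W6, W4, W3, W7, W2, W1.
Key observation: (1, 3, 0) free after granting still covers W5 first, and each release covers the next.
Step-by-step check of the post-grant state:
  pool = (1, 3, 0)
  W5 needs (1, 0, 0) <= (1, 3, 0) -> finishes; pool += (0, 3, 2) = (1, 6, 2)
  W6 needs (0, 5, 2) <= (1, 6, 2) -> finishes; pool += (1, 3, 2) = (2, 9, 4)
  W4 needs (2, 4, 2) <= (2, 9, 4) -> finishes; pool += (3, 0, 4) = (5, 9, 8)
  W3 needs (4, 0, 7) <= (5, 9, 8) -> finishes; pool += (1, 0, 0) = (6, 9, 8)
  W7 needs (4, 2, 4) <= (6, 9, 8) -> finishes; pool += (0, 2, 0) = (6, 11, 8)
  W2 needs (2, 4, 3) <= (6, 11, 8) -> finishes; pool += (0, 2, 1) = (6, 13, 9)
  W1 needs (3, 5, 1) <= (6, 13, 9) -> finishes; pool += (1, 2, 2) = (7, 15, 11)


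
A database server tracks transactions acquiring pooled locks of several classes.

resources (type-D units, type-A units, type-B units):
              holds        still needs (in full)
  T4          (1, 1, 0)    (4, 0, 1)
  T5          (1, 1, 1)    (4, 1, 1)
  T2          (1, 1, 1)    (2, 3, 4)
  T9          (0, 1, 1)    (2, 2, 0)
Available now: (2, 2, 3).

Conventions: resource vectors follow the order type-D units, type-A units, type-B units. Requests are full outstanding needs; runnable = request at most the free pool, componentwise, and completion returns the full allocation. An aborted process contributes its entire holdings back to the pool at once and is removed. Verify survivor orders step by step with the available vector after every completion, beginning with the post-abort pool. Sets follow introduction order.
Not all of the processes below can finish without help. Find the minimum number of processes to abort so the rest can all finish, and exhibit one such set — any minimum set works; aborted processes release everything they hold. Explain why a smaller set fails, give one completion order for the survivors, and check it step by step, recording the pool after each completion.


The answer: abort T4.
Key observation: T5 was stuck for good until T4 gave back (1, 1, 0); in the order shown it finishes at step 3.
Why nothing smaller works: aborting no one leaves the state deadlocked as given.
One survivor order: T9, T2, T5. Verifying each step (post-abort pool first):
  pool = (3, 3, 3)
  run T9 (needs (2, 2, 0), free (3, 3, 3)); after release of (0, 1, 1) the pool is (3, 4, 4)
  run T2 (needs (2, 3, 4), free (3, 4, 4)); after release of (1, 1, 1) the pool is (4, 5, 5)
  run T5 (needs (4, 1, 1), free (4, 5, 5)); after release of (1, 1, 1) the pool is (5, 6, 6)


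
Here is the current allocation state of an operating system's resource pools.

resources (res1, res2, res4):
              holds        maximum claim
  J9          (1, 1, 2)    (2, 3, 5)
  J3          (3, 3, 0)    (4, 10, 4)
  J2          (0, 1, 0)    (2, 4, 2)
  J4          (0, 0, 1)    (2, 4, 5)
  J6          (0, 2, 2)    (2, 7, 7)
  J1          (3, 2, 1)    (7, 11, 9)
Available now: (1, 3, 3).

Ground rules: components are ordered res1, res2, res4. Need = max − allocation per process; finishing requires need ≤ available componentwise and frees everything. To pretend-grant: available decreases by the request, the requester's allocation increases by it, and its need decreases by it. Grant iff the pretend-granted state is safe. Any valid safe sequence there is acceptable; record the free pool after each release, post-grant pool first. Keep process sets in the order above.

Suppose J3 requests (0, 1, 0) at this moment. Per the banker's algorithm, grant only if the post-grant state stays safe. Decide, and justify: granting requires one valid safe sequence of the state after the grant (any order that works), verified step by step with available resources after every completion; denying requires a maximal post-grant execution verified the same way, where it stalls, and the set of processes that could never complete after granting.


DENY — the pretend-granted state is unsafe.
Key observation: after J9, J2, J4 complete, (2, 4, 6) is the best the pool ever gets, yet each leftover process wants more res2.
On the post-grant state, J9, J2, J4 is a maximal run — nothing extends it. Walking it through:
  pool = (1, 2, 3)
  J9: need (1, 2, 3) fits (1, 2, 3); releases (1, 1, 2), pool now (2, 3, 5)
  J2: need (2, 3, 2) fits (2, 3, 5); releases (0, 1, 0), pool now (2, 4, 5)
  J4: need (2, 4, 4) fits (2, 4, 5); releases (0, 0, 1), pool now (2, 4, 6)
  J3 still needs (1, 6, 4) but only (2, 4, 6) is free — short on res2
  J6 still needs (2, 5, 5) but only (2, 4, 6) is free — short on res2
  J1 still needs (4, 9, 8) but only (2, 4, 6) is free — short on res1, res2 and res4
Processes that could never finish after the grant: J3, J6 and J1.


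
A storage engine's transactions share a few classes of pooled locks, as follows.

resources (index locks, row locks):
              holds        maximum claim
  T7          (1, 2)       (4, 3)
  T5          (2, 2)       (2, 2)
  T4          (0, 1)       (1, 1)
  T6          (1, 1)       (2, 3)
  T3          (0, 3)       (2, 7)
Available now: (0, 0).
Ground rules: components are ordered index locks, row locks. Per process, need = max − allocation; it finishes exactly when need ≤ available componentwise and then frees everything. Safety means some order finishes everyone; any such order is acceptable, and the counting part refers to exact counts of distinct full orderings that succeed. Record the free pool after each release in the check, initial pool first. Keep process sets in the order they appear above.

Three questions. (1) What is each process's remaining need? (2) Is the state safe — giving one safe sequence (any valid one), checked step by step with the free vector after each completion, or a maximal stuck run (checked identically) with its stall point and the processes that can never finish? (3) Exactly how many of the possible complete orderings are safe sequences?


(1) Outstanding need per process (order index locks, row locks):
  T7: (3, 1)
  T5: (0, 0)
  T4: (1, 0)
  T6: (1, 2)
  T3: (2, 4)
(2) SAFE — a valid safe sequence is T5, T6, T4, T7, T3.
Key observation: the order's first zero-slack moment is T6 ((1, 2) needed, (2, 2) free — a requested resource with nothing to spare).
Verifying each step:
  pool = (0, 0)
  run T5 (needs (0, 0), free (0, 0)); after release of (2, 2) the pool is (2, 2)
  run T6 (needs (1, 2), free (2, 2)); after release of (1, 1) the pool is (3, 3)
  run T4 (needs (1, 0), free (3, 3)); after release of (0, 1) the pool is (3, 4)
  run T7 (needs (3, 1), free (3, 4)); after release of (1, 2) the pool is (4, 6)
  run T3 (needs (2, 4), free (4, 6)); after release of (0, 3) the pool is (4, 9)
(3) Precisely 6 of the possible complete orderings are safe sequences.


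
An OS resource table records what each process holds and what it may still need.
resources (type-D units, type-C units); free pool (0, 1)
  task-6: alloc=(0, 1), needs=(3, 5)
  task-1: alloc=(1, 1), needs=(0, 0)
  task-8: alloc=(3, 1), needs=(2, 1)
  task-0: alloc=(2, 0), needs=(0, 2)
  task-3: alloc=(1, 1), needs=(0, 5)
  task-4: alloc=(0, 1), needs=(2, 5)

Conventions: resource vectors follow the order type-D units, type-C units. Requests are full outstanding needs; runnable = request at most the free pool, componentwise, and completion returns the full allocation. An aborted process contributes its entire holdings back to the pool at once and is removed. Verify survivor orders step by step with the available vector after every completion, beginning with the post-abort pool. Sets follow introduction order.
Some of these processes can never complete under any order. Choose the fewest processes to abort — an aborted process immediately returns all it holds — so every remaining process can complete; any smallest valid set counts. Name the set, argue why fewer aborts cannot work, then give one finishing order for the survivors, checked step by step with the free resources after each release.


Minimum abort set: task-6 and task-3.
Key observation: task-4 could never have finished before the abort; with (1, 2) returned by task-6 and task-3, it fits at step 3.
Why nothing smaller works — every single abort fails: task-6 alone leaves task-3 blocked (short on type-C units); task-1 alone leaves task-6 blocked (short on type-C units); task-8 alone leaves task-6 blocked (short on type-C units); task-0 alone leaves task-6 blocked (short on type-C units); task-3 alone leaves task-6 blocked (short on type-C units); task-4 alone leaves task-6 blocked (short on type-C units).
The survivors complete as task-1, task-8, task-4, task-0. Walking it through (starting from the post-abort pool):
  pool = (1, 3)
  run task-1 (needs (0, 0), free (1, 3)); after release of (1, 1) the pool is (2, 4)
  run task-8 (needs (2, 1), free (2, 4)); after release of (3, 1) the pool is (5, 5)
  run task-4 (needs (2, 5), free (5, 5)); after release of (0, 1) the pool is (5, 6)
  run task-0 (needs (0, 2), free (5, 6)); after release of (2, 0) the pool is (7, 6)


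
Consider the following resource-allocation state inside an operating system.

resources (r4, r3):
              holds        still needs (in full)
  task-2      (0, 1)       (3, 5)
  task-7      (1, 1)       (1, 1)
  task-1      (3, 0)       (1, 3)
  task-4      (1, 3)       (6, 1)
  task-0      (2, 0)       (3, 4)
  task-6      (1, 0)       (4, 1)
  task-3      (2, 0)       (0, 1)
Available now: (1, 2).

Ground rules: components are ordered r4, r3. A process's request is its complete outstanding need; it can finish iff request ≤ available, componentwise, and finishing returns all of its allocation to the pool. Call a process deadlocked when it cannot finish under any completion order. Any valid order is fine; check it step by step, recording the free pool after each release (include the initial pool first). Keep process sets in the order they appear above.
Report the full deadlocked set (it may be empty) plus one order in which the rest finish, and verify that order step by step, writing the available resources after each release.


Nothing here is deadlocked.
Key observation: the pool covers task-7 at once, and every later process fits after earlier releases.
The rest can finish in the order task-7, task-1, task-6, task-4, task-2, task-0, task-3. Walking it through:
  pool = (1, 2)
  task-7 needs (1, 1) <= (1, 2) -> finishes; pool += (1, 1) = (2, 3)
  task-1 needs (1, 3) <= (2, 3) -> finishes; pool += (3, 0) = (5, 3)
  task-6 needs (4, 1) <= (5, 3) -> finishes; pool += (1, 0) = (6, 3)
  task-4 needs (6, 1) <= (6, 3) -> finishes; pool += (1, 3) = (7, 6)
  task-2 needs (3, 5) <= (7, 6) -> finishes; pool += (0, 1) = (7, 7)
  task-0 needs (3, 4) <= (7, 7) -> finishes; pool += (2, 0) = (9, 7)
  task-3 needs (0, 1) <= (9, 7) -> finishes; pool += (2, 0) = (11, 7)


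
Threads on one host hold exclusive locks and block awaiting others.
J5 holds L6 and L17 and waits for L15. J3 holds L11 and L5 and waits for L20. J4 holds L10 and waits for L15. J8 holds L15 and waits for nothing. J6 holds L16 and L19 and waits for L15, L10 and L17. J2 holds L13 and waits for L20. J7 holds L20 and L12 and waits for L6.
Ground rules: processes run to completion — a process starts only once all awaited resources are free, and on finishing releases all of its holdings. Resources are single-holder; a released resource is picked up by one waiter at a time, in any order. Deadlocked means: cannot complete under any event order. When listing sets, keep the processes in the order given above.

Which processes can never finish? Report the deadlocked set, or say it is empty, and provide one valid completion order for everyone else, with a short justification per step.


No process is deadlocked.
Key observation: the wait graph is acyclic; completion cascades from the unblocked processes through everyone else.
A valid finishing order for the others: J8, J5, J7, J4, J6, J3, J2.
Verifying each step:
  run J8 (it waits on nothing); releases L15
  J5: everything it awaited (L15) is free; runs, freeing L6 and L17
  J7: everything it awaited (L6) is free; runs, freeing L20 and L12
  J4: everything it awaited (L15) is free; runs, freeing L10
  J6: everything it awaited (L15, L10 and L17) is free; runs, freeing L16 and L19
  J3: everything it awaited (L20) is free; runs, freeing L11 and L5
  J2: everything it awaited (L20) is free; runs, freeing L13


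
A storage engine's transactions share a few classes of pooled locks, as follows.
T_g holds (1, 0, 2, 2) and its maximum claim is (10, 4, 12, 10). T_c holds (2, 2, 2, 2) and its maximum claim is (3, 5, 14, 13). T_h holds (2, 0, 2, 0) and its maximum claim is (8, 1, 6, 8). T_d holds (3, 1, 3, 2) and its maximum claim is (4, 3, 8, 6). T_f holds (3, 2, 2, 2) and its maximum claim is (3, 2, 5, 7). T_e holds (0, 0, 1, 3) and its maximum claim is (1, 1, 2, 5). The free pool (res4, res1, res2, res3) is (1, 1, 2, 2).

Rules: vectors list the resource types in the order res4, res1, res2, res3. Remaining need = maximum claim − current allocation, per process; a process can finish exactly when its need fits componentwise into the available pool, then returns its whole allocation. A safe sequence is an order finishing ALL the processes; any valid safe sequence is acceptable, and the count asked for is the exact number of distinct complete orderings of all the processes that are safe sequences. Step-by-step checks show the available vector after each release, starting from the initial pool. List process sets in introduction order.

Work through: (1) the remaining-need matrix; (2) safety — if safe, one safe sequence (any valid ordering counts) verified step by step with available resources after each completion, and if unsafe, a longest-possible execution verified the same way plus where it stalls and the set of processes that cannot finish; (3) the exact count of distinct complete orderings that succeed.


(1) Need matrix, components ordered res4, res1, res2, res3:
  T_g: (9, 4, 10, 8)
  T_c: (1, 3, 12, 11)
  T_h: (6, 1, 4, 8)
  T_d: (1, 2, 5, 4)
  T_f: (0, 0, 3, 5)
  T_e: (1, 1, 1, 2)
(2) SAFE, for example via the order T_e, T_f, T_d, T_h, T_g, T_c.
Key observation: the first exact fit in this order is T_e — it needs (1, 1, 1, 2) with (1, 1, 2, 2) free, meeting a requested resource to the last unit.
Walking it through:
  pool = (1, 1, 2, 2)
  T_e: need (1, 1, 1, 2) fits (1, 1, 2, 2); releases (0, 0, 1, 3), pool now (1, 1, 3, 5)
  T_f: need (0, 0, 3, 5) fits (1, 1, 3, 5); releases (3, 2, 2, 2), pool now (4, 3, 5, 7)
  T_d: need (1, 2, 5, 4) fits (4, 3, 5, 7); releases (3, 1, 3, 2), pool now (7, 4, 8, 9)
  T_h: need (6, 1, 4, 8) fits (7, 4, 8, 9); releases (2, 0, 2, 0), pool now (9, 4, 10, 9)
  T_g: need (9, 4, 10, 8) fits (9, 4, 10, 9); releases (1, 0, 2, 2), pool now (10, 4, 12, 11)
  T_c: need (1, 3, 12, 11) fits (10, 4, 12, 11); releases (2, 2, 2, 2), pool now (12, 6, 14, 13)
(3) Exactly 1 of the possible complete orderings is a safe sequence.


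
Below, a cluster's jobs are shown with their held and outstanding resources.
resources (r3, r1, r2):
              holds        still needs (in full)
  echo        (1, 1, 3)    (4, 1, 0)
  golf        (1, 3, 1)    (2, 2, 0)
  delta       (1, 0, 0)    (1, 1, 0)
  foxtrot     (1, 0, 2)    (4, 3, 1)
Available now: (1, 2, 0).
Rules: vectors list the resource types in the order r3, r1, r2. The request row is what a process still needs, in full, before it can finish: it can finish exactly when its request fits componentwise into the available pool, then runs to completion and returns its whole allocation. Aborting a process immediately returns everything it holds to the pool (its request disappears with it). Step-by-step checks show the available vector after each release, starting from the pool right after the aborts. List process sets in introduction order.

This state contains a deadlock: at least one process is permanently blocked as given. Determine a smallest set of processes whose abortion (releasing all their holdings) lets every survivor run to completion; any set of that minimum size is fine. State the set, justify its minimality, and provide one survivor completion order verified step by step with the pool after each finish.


Abort echo.
Key observation: the returned (1, 1, 3) from echo is what brings foxtrot — unrunnable before, under any order — into play at step 3.
No smaller set exists: with zero aborts the deadlock remains.
Survivors finish in the order: golf, delta, foxtrot. Check, step by step (pool after the aborts first):
  pool = (2, 3, 3)
  run golf (needs (2, 2, 0), free (2, 3, 3)); after release of (1, 3, 1) the pool is (3, 6, 4)
  run delta (needs (1, 1, 0), free (3, 6, 4)); after release of (1, 0, 0) the pool is (4, 6, 4)
  run foxtrot (needs (4, 3, 1), free (4, 6, 4)); after release of (1, 0, 2) the pool is (5, 6, 6)


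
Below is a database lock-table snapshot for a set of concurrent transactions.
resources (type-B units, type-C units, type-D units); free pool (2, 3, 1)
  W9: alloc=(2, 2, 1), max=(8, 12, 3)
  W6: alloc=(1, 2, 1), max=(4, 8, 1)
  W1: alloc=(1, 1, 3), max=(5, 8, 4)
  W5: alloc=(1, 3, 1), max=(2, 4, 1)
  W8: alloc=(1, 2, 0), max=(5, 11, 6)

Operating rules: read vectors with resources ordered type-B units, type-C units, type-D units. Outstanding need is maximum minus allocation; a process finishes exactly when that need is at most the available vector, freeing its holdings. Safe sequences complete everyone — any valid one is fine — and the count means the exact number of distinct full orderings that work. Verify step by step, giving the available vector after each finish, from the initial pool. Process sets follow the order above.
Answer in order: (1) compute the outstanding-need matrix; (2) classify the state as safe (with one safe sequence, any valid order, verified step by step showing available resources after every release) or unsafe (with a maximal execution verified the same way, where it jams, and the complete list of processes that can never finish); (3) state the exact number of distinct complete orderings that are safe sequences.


(1) Need matrix, components ordered type-B units, type-C units, type-D units:
  W9: (6, 10, 2)
  W6: (3, 6, 0)
  W1: (4, 7, 1)
  W5: (1, 1, 0)
  W8: (4, 9, 6)
(2) The state is SAFE; one workable sequence: W5, W6, W1, W8, W9.
Key observation: the order's first zero-slack moment is W6 ((3, 6, 0) needed, (3, 6, 2) free — a requested resource with nothing to spare).
Step-by-step check:
  pool = (2, 3, 1)
  run W5 (needs (1, 1, 0), free (2, 3, 1)); after release of (1, 3, 1) the pool is (3, 6, 2)
  run W6 (needs (3, 6, 0), free (3, 6, 2)); after release of (1, 2, 1) the pool is (4, 8, 3)
  run W1 (needs (4, 7, 1), free (4, 8, 3)); after release of (1, 1, 3) the pool is (5, 9, 6)
  run W8 (needs (4, 9, 6), free (5, 9, 6)); after release of (1, 2, 0) the pool is (6, 11, 6)
  run W9 (needs (6, 10, 2), free (6, 11, 6)); after release of (2, 2, 1) the pool is (8, 13, 7)
(3) Precisely 1 of the possible complete orderings is a safe sequence.


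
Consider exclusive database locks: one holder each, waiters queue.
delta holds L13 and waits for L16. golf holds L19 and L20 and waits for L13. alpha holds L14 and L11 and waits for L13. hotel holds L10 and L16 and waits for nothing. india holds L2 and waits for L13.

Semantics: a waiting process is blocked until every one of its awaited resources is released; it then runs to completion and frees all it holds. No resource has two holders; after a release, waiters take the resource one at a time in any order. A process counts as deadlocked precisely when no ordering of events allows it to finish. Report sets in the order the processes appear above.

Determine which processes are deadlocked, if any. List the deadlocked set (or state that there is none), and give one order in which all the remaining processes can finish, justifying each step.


Nothing here is deadlocked.
Key observation: no waiting chain loops back on itself — every chain ends at a process that waits on nothing, so everyone eventually runs.
The rest can finish in the order hotel, delta, golf, india, alpha.
Step-by-step check:
  hotel waits on nothing -> runs at once and releases L10 and L16
  run delta (all its waits — L16 — are resolved); releases L13
  run golf (all its waits — L13 — are resolved); releases L19 and L20
  run india (all its waits — L13 — are resolved); releases L2
  run alpha (all its waits — L13 — are resolved); releases L14 and L11


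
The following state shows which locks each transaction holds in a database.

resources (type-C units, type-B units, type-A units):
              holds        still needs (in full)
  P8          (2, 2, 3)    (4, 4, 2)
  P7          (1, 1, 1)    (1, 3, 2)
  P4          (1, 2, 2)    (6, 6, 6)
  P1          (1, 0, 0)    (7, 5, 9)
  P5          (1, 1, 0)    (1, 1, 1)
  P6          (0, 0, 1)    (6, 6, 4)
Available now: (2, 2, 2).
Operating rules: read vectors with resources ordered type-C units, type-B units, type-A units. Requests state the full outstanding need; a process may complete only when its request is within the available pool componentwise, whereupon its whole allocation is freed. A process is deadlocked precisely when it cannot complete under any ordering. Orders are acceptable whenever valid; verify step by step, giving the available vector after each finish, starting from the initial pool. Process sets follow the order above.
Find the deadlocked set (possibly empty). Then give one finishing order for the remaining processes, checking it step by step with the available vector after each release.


Nothing here is deadlocked.
Key observation: P5 can run right away; the returned allocation unlocks the remaining processes in turn.
One completion order for the rest: P5, P7, P8, P4, P6, P1. Verifying each step:
  pool = (2, 2, 2)
  P5 needs (1, 1, 1) <= (2, 2, 2) -> finishes; pool += (1, 1, 0) = (3, 3, 2)
  P7 needs (1, 3, 2) <= (3, 3, 2) -> finishes; pool += (1, 1, 1) = (4, 4, 3)
  P8 needs (4, 4, 2) <= (4, 4, 3) -> finishes; pool += (2, 2, 3) = (6, 6, 6)
  P4 needs (6, 6, 6) <= (6, 6, 6) -> finishes; pool += (1, 2, 2) = (7, 8, 8)
  P6 needs (6, 6, 4) <= (7, 8, 8) -> finishes; pool += (0, 0, 1) = (7, 8, 9)
  P1 needs (7, 5, 9) <= (7, 8, 9) -> finishes; pool += (1, 0, 0) = (8, 8, 9)


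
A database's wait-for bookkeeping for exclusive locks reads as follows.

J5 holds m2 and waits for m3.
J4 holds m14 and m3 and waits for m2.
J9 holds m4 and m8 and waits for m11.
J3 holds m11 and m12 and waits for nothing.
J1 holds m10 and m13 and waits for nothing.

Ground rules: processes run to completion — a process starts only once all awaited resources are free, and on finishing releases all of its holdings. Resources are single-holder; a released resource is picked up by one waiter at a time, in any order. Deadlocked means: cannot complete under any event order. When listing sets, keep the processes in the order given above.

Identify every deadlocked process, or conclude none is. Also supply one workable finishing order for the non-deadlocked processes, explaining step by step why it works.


The deadlocked set is J5 and J4.
Key observation: the knot is the closed ring of waits J5 -> J4 -> J5; no other process is dragged down with it.
A valid finishing order for the others: J1, J3, J9.
Walking it through:
  run J1 (it waits on nothing); releases m10 and m13
  run J3 (it waits on nothing); releases m11 and m12
  J9: everything it awaited (m11) is free; runs, freeing m4 and m8


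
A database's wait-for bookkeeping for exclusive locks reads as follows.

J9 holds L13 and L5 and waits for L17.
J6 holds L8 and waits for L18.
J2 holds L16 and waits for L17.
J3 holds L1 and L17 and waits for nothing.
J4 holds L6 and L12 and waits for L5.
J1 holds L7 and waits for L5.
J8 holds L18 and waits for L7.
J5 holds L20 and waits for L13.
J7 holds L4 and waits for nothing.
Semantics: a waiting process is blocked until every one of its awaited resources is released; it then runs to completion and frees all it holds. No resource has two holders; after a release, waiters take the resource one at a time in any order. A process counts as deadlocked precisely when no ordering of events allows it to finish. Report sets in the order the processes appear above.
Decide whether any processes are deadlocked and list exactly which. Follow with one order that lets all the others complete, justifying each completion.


No process is deadlocked.
Key observation: the wait relation is loop-free; peeling off processes with no waits unwinds the whole state.
A valid finishing order for the others: J3, J9, J5, J2, J1, J8, J4, J7, J6.
Walking it through:
  J3 waits on nothing -> runs at once and releases L1 and L17
  run J9 (all its waits — L17 — are resolved); releases L13 and L5
  run J5 (all its waits — L13 — are resolved); releases L20
  run J2 (all its waits — L17 — are resolved); releases L16
  run J1 (all its waits — L5 — are resolved); releases L7
  run J8 (all its waits — L7 — are resolved); releases L18
  run J4 (all its waits — L5 — are resolved); releases L6 and L12
  J7 waits on nothing -> runs at once and releases L4
  run J6 (all its waits — L18 — are resolved); releases L8


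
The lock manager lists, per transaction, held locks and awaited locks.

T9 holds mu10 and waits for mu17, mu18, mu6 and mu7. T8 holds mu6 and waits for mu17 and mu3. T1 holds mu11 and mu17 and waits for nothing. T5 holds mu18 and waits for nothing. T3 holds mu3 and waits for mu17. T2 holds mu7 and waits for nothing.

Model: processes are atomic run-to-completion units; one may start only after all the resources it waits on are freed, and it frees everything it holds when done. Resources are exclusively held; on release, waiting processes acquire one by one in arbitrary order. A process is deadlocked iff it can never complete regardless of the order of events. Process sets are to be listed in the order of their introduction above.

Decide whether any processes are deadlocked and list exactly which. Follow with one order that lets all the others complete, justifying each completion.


The deadlocked set is empty.
Key observation: the wait graph is acyclic; completion cascades from the unblocked processes through everyone else.
One completion order for the rest: T5, T1, T3, T2, T8, T9.
Step-by-step check:
  T5 waits on nothing -> runs at once and releases mu18
  T1 waits on nothing -> runs at once and releases mu11 and mu17
  run T3 (all its waits — mu17 — are resolved); releases mu3
  T2 waits on nothing -> runs at once and releases mu7
  run T8 (all its waits — mu17 and mu3 — are resolved); releases mu6
  run T9 (all its waits — mu17, mu18, mu6 and mu7 — are resolved); releases mu10


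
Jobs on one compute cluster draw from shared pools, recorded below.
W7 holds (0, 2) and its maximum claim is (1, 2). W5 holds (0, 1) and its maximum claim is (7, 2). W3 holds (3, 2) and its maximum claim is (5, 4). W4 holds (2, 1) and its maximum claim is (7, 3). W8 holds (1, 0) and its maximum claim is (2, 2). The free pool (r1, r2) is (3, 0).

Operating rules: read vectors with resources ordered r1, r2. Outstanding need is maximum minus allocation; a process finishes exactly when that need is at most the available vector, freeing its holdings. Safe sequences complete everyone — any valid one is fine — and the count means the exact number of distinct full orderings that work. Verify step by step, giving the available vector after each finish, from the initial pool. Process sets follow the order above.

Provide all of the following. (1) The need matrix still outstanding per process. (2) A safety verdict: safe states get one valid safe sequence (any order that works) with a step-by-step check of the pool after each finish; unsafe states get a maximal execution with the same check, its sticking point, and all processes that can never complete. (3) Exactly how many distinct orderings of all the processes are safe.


(1) Remaining need (order r1, r2):
  W7: (1, 0)
  W5: (7, 1)
  W3: (2, 2)
  W4: (5, 2)
  W8: (1, 2)
(2) The state is SAFE; one workable sequence: W7, W8, W3, W4, W5.
Key observation: reading the order forward, W8 is the first process whose need (1, 2) meets the free pool (3, 2) exactly on a resource it requests.
Step-by-step check:
  pool = (3, 0)
  W7 needs (1, 0) <= (3, 0) -> finishes; pool += (0, 2) = (3, 2)
  W8 needs (1, 2) <= (3, 2) -> finishes; pool += (1, 0) = (4, 2)
  W3 needs (2, 2) <= (4, 2) -> finishes; pool += (3, 2) = (7, 4)
  W4 needs (5, 2) <= (7, 4) -> finishes; pool += (2, 1) = (9, 5)
  W5 needs (7, 1) <= (9, 5) -> finishes; pool += (0, 1) = (9, 6)
(3) The exact count: 6 of the possible complete orderings are safe sequences.


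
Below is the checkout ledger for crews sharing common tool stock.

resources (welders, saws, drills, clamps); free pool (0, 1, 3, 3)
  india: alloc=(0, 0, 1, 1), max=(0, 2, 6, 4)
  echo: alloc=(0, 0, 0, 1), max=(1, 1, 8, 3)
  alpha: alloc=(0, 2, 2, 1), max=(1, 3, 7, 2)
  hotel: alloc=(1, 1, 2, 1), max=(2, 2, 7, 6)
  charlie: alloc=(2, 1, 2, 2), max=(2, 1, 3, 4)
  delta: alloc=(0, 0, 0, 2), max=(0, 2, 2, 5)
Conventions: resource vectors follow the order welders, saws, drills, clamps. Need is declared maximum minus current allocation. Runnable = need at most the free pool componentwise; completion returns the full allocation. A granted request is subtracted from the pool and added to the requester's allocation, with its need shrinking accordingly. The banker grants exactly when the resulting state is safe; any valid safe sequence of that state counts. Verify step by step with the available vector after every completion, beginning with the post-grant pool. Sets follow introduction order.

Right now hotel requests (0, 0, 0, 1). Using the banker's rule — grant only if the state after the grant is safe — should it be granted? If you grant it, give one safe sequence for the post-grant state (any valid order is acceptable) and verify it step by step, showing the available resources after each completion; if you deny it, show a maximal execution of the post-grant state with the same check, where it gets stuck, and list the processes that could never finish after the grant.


GRANT — the state after the grant stays safe, e.g. via charlie, delta, india, hotel, echo, alpha.
Key observation: (0, 1, 3, 2) free after granting still covers charlie first, and each release covers the next.
Step-by-step check of the post-grant state:
  pool = (0, 1, 3, 2)
  run charlie (needs (0, 0, 1, 2), free (0, 1, 3, 2)); after release of (2, 1, 2, 2) the pool is (2, 2, 5, 4)
  run delta (needs (0, 2, 2, 3), free (2, 2, 5, 4)); after release of (0, 0, 0, 2) the pool is (2, 2, 5, 6)
  run india (needs (0, 2, 5, 3), free (2, 2, 5, 6)); after release of (0, 0, 1, 1) the pool is (2, 2, 6, 7)
  run hotel (needs (1, 1, 5, 4), free (2, 2, 6, 7)); after release of (1, 1, 2, 2) the pool is (3, 3, 8, 9)
  run echo (needs (1, 1, 8, 2), free (3, 3, 8, 9)); after release of (0, 0, 0, 1) the pool is (3, 3, 8, 10)
  run alpha (needs (1, 1, 5, 1), free (3, 3, 8, 10)); after release of (0, 2, 2, 1) the pool is (3, 5, 10, 11)
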